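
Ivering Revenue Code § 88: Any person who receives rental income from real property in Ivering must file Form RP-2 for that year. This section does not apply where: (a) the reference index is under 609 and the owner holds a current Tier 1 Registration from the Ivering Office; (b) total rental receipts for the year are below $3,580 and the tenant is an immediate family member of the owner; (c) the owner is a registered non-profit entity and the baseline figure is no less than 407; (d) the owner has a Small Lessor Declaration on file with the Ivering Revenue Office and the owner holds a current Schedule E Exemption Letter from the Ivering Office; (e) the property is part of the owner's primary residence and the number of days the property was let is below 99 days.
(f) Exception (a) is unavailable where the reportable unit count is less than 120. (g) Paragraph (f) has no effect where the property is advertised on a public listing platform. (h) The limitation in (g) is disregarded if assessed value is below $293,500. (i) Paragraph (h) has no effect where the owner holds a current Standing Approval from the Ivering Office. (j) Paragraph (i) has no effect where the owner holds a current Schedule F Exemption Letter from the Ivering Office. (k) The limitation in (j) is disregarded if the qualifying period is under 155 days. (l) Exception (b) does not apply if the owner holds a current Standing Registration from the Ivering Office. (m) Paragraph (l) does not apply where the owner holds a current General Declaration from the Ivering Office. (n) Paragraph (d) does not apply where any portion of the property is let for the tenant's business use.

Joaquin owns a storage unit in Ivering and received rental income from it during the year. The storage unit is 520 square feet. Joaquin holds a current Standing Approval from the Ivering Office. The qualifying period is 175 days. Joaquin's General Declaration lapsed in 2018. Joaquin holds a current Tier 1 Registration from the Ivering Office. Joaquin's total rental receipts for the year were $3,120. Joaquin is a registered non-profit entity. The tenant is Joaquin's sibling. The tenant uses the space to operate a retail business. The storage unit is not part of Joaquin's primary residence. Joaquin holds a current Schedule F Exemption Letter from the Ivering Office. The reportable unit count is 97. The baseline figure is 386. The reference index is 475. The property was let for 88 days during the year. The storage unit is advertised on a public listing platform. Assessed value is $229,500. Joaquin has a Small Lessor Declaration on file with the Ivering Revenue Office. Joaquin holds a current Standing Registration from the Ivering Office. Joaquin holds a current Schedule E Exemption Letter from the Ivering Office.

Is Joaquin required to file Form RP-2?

Yes — Joaquin must file Form RP-2.

Exception (a): the reference index is 475, under the 609 limit; a current Tier 1 Registration is held — every condition holds. But applying paragraphs (f)–(k): (f) is triggered — the reportable unit count is 97, less than the 120 limit. (g) would limit (f) — the property is publicly advertised — but (h) sets (g) aside: (h) applies — assessed value is $229,500, below the $293,500 limit. (i) would limit (h) — a current Standing Approval is held — but (j) sets (i) aside: (j) operates against (i): a current Schedule F Exemption Letter is held. (k), which would lift (j), is not engaged — the qualifying period is 175 days, not under 155 days. Exception (a) does not apply.
Exception (b) is satisfied on its face — total rental receipts for the year are $3,120, below the $3,580 limit; the tenant is an immediate family member. However, paragraphs (l)–(m) must be considered: (l) applies — a current Standing Registration is held. (m) does not operate here (the General Declaration is not current), so (l) stands. (b) is therefore removed.
Exception (c) does not apply: the baseline figure is 386, short of 407.
Exception (d) is satisfied on its face — a Small Lessor Declaration is on file; a current Schedule E Exemption Letter is held. But applying paragraph (n): (n) is triggered — the space is let for business use. So (d) is unavailable.
Exception (e) requires that the property is part of the owner's primary residence; but the storage unit is not part of the primary residence, so (e) is unavailable.
No exception is made out. Joaquin falls within the general rule.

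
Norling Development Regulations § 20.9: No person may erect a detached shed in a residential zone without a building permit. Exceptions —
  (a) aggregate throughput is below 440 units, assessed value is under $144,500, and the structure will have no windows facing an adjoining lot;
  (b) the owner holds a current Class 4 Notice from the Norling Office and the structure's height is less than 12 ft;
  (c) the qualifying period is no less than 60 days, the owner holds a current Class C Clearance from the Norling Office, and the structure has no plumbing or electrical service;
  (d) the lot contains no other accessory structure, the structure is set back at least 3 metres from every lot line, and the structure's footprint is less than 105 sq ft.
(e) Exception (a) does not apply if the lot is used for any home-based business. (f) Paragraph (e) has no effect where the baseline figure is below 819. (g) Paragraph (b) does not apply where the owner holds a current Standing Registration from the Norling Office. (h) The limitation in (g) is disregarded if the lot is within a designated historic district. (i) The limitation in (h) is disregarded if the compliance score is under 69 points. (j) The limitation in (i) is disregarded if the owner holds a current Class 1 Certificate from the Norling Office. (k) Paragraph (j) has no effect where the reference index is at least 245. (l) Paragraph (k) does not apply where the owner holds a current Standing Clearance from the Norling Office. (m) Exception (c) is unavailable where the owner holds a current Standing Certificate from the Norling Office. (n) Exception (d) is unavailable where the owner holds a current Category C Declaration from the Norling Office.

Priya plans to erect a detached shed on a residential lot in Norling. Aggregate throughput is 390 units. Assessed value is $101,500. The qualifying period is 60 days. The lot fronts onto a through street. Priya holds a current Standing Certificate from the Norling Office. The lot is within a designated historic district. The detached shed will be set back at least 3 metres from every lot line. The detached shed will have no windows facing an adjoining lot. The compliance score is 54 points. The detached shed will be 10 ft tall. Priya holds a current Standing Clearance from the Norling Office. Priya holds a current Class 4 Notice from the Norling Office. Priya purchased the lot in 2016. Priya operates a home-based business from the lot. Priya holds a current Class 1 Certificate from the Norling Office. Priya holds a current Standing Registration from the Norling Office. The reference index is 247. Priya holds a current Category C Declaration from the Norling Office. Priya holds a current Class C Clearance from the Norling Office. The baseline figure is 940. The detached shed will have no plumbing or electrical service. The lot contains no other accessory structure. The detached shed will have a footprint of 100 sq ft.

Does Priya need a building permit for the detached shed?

No — exception (b) applies; Priya does not need a building permit.

All of (a)'s requirements are met (aggregate throughput is 390 units, below the 440 units limit; assessed value is $101,500, under the $144,500 limit; no windows face an adjoining lot). But: (e) operates against (a): a home-based business operates on the lot. (f) is inapplicable (the baseline figure is 940, not below 819), so (e) stands. (a) is therefore removed.
Exception (b)'s conditions are all satisfied: a current Class 4 Notice is held; the structure's height is 10 ft, less than the 12 ft limit. Under paragraphs (g)–(l): (g) is engaged (a current Standing Registration is held), but is set aside by (h): (h) operates against (g): the lot is in a historic district. (i) is engaged (the compliance score is 54 points, under the 69 points limit), but is displaced by (j): (j) operates — a current Class 1 Certificate is held. (k) would limit (j) — the reference index is 247, meeting the 245 threshold — but (l) sets (k) aside: (l) operates against (k): a current Standing Clearance is held. Exception (b) stands.
Exception (c) is satisfied on its face — the qualifying period is 60 days, meeting the 60 days threshold; a current Class C Clearance is held; there is no plumbing or electrical service. Turning to paragraph (m): (m) applies — a current Standing Certificate is held. So (c) is unavailable.
All of (d)'s requirements are met (the lot has no other accessory structure; the setback is at least 3 m on every side; the structure's footprint is 100 sq ft, less than the 105 sq ft limit). However, paragraph (n) must be considered: (n) operates against (d): a current Category C Declaration is held. Exception (d) does not apply.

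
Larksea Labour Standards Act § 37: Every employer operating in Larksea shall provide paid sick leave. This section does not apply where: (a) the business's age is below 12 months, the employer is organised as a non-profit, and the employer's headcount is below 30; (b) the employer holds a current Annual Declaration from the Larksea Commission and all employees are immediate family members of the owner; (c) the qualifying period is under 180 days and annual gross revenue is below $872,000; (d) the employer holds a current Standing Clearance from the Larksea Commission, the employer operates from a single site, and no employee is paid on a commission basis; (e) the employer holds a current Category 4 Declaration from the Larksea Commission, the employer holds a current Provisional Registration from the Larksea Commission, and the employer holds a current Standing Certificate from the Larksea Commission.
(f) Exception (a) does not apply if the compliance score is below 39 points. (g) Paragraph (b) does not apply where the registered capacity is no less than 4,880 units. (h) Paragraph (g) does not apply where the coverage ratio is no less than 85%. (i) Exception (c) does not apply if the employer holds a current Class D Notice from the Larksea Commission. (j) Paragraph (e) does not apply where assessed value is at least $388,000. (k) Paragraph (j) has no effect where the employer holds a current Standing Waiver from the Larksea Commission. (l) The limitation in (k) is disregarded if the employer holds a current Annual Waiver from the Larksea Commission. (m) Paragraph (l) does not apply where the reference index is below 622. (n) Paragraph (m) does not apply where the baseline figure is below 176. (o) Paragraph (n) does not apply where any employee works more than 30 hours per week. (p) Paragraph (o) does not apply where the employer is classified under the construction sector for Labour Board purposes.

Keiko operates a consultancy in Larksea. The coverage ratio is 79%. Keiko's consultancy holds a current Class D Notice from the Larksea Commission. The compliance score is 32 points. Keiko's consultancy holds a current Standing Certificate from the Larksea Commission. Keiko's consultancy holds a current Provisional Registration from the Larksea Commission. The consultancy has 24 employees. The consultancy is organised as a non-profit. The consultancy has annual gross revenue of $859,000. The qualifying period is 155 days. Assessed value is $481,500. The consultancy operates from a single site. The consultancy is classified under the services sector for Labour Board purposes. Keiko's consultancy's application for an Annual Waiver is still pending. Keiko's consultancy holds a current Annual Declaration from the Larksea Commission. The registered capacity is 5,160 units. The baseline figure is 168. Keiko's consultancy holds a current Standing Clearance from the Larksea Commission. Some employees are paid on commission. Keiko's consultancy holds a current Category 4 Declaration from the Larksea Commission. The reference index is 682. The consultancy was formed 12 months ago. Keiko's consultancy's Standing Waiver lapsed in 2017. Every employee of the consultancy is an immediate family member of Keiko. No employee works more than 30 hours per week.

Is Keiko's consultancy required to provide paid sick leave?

Yes — Keiko's consultancy must provide paid sick leave.

Exception (a) fails — the business's age is 12 months, not below 12 months.
All of (b)'s requirements are met (a current Annual Declaration is held; every employee is an immediate family member). But applying paragraphs (g)–(h): (g) operates — the registered capacity is 5,160 units, meeting the 4,880 units threshold. (h), which would lift (g), is not engaged — the coverage ratio is 79%, short of 85%. Exception (b) does not apply.
Exception (c)'s conditions are all satisfied: the qualifying period is 155 days, under the 180 days limit; annual gross revenue is $859,000, below the $872,000 limit. But applying paragraph (i): (i) operates against (c): a current Class D Notice is held. Exception (c) does not apply.
Exception (d) does not apply: some employees are paid on commission.
Exception (e)'s conditions are all satisfied: a current Category 4 Declaration is held; a current Provisional Registration is held; a current Standing Certificate is held. Turning to paragraphs (j)–(p): (j) operates against (e): assessed value is $481,500, meeting the $388,000 threshold. (k) is not engaged (no current Standing Waiver is held), so (j) stands. (e) is therefore removed.
Every exception is unavailable, so the rule governs.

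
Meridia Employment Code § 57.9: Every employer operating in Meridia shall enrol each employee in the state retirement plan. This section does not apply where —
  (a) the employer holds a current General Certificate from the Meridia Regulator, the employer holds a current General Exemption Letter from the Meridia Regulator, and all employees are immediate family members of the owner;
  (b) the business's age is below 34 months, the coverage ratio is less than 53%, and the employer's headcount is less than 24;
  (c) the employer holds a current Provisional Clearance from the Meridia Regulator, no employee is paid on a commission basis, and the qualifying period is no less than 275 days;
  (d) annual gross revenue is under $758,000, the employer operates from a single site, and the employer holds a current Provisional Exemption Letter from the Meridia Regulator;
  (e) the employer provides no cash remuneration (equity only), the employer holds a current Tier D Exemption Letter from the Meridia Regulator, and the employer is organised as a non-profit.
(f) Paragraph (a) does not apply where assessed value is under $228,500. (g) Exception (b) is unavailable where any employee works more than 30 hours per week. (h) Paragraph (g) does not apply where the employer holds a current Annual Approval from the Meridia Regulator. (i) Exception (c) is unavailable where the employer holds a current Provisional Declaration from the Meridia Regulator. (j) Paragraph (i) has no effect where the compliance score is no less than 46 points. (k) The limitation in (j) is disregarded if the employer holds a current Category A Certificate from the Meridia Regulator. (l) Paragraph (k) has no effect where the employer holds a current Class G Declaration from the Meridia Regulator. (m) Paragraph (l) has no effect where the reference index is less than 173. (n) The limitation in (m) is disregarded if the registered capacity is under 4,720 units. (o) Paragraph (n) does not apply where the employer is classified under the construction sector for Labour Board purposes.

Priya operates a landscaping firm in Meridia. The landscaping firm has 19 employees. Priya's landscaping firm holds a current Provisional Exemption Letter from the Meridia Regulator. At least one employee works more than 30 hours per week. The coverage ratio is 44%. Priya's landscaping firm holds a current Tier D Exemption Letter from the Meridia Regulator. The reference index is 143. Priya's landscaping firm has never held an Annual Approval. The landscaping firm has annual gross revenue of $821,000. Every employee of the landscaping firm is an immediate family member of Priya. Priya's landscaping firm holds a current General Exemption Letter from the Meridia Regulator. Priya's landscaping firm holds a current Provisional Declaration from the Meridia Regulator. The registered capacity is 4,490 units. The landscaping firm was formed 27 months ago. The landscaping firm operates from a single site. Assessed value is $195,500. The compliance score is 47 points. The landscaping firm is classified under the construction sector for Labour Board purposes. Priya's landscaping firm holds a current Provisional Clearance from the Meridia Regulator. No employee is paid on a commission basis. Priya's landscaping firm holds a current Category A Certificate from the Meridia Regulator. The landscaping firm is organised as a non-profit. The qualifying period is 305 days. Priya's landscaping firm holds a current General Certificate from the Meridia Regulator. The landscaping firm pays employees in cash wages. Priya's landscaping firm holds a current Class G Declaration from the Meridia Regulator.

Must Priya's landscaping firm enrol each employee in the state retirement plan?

Exception (a)'s conditions are all satisfied: a current General Certificate is held; a current General Exemption Letter is held; every employee is an immediate family member. But: (f) operates against (a): assessed value is $195,500, under the $228,500 limit. Exception (a) does not apply.
Exception (b)'s conditions are all satisfied: the business's age is 27 months, below the 34 months limit; the coverage ratio is 44%, less than the 53% limit; the employer's headcount is 19, less than the 24 limit. However, paragraphs (g)–(h) must be considered: (g) operates against (b): at least one employee exceeds 30 hours/week. (h), which would lift (g), is not triggered — no current Annual Approval is held. So (b) is unavailable.
Exception (c): a current Provisional Clearance is held; no employee is paid on commission; the qualifying period is 305 days, meeting the 275 days threshold — every condition holds. But: (i) operates against (c): a current Provisional Declaration is held. (j) would limit (i) — the compliance score is 47 points, meeting the 46 points threshold — but (k) sets (j) aside: (k) is triggered — a current Category A Certificate is held. (l) would limit (k) — a current Class G Declaration is held — but (m) sets (l) aside: (m) operates against (l): the reference index is 143, less than the 173 limit. (n) would limit (m) — the registered capacity is 4,490 units, under the 4,720 units limit — but (o) sets (n) aside: (o) operates against (n): the landscaping firm is classified under the construction sector. So (c) is unavailable.
Exception (d) does not apply: annual gross revenue is $821,000, not under $758,000.
Exception (e) requires that the employer provides no cash remuneration (equity only); but employees are paid cash wages, so (e) is unavailable.
No exception displaces § 57.9.

Yes — Priya's landscaping firm must enrol each employee in the state retirement plan.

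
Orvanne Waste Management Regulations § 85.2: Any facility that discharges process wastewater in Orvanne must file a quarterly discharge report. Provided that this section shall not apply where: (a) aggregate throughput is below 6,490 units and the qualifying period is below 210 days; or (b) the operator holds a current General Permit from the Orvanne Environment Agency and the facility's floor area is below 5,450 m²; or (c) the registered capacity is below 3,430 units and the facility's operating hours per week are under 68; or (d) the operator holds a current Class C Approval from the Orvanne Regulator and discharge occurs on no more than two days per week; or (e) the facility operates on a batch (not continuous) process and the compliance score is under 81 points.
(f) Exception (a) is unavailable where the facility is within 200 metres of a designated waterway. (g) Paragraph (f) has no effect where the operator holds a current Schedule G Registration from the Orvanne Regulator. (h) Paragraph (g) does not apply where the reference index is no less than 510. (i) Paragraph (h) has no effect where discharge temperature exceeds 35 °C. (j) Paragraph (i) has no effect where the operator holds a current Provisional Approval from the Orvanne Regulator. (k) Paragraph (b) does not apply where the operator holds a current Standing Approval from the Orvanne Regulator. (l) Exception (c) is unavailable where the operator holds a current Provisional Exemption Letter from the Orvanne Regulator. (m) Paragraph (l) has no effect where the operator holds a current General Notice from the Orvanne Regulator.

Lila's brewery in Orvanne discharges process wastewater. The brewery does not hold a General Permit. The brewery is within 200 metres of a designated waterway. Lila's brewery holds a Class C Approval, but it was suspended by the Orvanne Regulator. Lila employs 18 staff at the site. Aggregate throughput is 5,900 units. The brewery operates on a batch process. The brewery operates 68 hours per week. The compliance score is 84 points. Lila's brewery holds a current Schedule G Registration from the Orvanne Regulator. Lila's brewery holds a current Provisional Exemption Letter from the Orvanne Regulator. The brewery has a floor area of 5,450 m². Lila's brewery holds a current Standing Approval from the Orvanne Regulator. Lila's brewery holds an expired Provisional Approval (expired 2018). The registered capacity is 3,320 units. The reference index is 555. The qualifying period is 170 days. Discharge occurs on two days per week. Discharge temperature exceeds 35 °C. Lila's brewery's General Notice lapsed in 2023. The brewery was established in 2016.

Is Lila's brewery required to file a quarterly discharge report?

Exception (a): aggregate throughput is 5,900 units, below the 6,490 units limit; the qualifying period is 170 days, below the 210 days limit — every condition holds. Applying paragraphs (f)–(j): (f) is engaged (the brewery is within 200 m of a designated waterway), but is overridden by (g): (g) is engaged — a current Schedule G Registration is held. (h) would limit (g) — the reference index is 555, meeting the 510 threshold — but (i) sets (h) aside: (i) operates — discharge temperature exceeds 35 °C. (j) does not operate here (there is no Provisional Approval in force), so (i) stands. (a) remains available.
Exception (b) requires that the operator holds a current General Permit from the Orvanne Environment Agency; but no General Permit is held, so (b) is unavailable.
Exception (c) requires that the facility's operating hours per week are under 68; but the facility's operating hours per week are 68, not under 68, so (c) is unavailable.
Exception (d) fails — there is no Class C Approval in force.
Exception (e) does not apply: the compliance score is 84 points, not under 81 points.

No — exception (a) applies; Lila's brewery is not required to file a quarterly discharge report.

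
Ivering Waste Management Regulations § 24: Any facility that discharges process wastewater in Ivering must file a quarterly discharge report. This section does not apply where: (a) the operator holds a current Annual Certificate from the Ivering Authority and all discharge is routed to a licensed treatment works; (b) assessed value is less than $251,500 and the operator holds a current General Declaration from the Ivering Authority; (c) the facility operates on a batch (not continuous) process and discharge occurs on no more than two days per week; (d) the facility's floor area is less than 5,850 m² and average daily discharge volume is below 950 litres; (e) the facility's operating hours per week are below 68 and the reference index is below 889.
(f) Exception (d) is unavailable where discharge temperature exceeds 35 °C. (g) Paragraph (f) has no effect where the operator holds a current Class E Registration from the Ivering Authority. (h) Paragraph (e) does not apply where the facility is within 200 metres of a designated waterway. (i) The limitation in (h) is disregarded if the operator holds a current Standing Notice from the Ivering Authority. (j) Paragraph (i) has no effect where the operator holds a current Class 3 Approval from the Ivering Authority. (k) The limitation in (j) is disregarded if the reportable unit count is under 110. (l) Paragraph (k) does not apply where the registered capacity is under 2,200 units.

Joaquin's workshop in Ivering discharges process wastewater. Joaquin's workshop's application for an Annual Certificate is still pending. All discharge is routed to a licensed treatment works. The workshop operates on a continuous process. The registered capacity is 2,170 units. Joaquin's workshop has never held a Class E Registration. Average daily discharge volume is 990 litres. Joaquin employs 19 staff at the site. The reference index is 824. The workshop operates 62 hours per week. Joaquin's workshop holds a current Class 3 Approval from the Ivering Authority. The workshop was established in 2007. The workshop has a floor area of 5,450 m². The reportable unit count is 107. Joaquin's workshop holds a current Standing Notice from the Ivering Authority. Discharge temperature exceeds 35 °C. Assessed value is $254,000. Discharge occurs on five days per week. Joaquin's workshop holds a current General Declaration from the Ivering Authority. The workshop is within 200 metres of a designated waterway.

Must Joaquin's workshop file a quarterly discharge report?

Yes — Joaquin's workshop must file a quarterly discharge report.

Exception (a) requires that the operator holds a current Annual Certificate from the Ivering Authority; but no current Annual Certificate is held, so (a) is unavailable.
Exception (b) fails — assessed value is $254,000, not less than $251,500.
Exception (c) requires that the facility operates on a batch (not continuous) process; but the facility operates on a continuous process, so (c) is unavailable.
Exception (d) does not apply: average daily discharge volume is 990 litres, not below 950 litres.
Exception (e) is satisfied on its face — the facility's operating hours per week are 62, below the 68 limit; the reference index is 824, below the 889 limit. But applying paragraphs (h)–(l): (h) operates against (e): the workshop is within 200 m of a designated waterway. (i) is triggered (a current Standing Notice is held), but is itself disapplied by (j): (j) operates against (i): a current Class 3 Approval is held. (k) applies (the reportable unit count is 107, under the 110 limit), but is overridden by (l): (l) is triggered — the registered capacity is 2,170 units, under the 2,200 units limit. Exception (e) does not apply.
None of the exceptions is available; § 24 applies in full.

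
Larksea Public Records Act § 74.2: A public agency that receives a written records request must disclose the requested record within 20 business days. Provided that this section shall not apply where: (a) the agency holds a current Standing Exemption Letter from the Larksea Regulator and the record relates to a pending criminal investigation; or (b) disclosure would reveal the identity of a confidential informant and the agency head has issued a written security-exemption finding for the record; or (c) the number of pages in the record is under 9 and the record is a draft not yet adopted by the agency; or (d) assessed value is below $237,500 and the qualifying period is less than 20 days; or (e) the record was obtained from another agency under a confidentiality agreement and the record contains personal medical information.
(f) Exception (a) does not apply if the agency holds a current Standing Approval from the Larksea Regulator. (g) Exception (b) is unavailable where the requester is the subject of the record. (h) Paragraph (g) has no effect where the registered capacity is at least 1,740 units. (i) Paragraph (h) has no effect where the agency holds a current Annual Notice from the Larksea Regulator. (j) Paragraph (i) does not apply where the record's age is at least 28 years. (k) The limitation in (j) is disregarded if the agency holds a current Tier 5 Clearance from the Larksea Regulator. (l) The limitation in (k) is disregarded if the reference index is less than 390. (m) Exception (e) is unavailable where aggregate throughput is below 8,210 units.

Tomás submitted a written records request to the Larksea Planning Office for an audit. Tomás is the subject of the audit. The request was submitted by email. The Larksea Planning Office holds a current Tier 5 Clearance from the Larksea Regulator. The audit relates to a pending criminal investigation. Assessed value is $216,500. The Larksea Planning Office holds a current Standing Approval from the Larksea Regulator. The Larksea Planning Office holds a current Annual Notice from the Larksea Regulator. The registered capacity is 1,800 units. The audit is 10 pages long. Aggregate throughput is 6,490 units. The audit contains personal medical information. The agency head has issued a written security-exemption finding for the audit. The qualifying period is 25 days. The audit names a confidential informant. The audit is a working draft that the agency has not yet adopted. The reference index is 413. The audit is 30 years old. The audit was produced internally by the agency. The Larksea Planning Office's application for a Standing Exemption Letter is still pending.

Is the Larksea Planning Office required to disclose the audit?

Yes — the Larksea Planning Office must disclose the audit.

Exception (a) fails — the Standing Exemption Letter is not current.
Exception (b)'s conditions are all satisfied: the audit names a confidential informant; a written security-exemption finding has been issued. Turning to paragraphs (g)–(l): (g) operates — Tomás is the subject of the audit. (h) is engaged (the registered capacity is 1,800 units, meeting the 1,740 units threshold), but is overridden by (i): (i) is triggered — a current Annual Notice is held. (j) is triggered (the record's age is 30 years, meeting the 28 years threshold), but yields to (k): (k) operates against (j): a current Tier 5 Clearance is held. (l), which would lift (k), is not triggered — the reference index is 413, not less than 390. Exception (b) does not apply.
Exception (c) fails — the number of pages in the record is 10, not under 9.
Exception (d) requires that the qualifying period is less than 20 days; but the qualifying period is 25 days, not less than 20 days, so (d) is unavailable.
Exception (e) requires that the record was obtained from another agency under a confidentiality agreement; but the audit was produced internally, so (e) is unavailable.
None of the exceptions is available; § 74.2 applies in full.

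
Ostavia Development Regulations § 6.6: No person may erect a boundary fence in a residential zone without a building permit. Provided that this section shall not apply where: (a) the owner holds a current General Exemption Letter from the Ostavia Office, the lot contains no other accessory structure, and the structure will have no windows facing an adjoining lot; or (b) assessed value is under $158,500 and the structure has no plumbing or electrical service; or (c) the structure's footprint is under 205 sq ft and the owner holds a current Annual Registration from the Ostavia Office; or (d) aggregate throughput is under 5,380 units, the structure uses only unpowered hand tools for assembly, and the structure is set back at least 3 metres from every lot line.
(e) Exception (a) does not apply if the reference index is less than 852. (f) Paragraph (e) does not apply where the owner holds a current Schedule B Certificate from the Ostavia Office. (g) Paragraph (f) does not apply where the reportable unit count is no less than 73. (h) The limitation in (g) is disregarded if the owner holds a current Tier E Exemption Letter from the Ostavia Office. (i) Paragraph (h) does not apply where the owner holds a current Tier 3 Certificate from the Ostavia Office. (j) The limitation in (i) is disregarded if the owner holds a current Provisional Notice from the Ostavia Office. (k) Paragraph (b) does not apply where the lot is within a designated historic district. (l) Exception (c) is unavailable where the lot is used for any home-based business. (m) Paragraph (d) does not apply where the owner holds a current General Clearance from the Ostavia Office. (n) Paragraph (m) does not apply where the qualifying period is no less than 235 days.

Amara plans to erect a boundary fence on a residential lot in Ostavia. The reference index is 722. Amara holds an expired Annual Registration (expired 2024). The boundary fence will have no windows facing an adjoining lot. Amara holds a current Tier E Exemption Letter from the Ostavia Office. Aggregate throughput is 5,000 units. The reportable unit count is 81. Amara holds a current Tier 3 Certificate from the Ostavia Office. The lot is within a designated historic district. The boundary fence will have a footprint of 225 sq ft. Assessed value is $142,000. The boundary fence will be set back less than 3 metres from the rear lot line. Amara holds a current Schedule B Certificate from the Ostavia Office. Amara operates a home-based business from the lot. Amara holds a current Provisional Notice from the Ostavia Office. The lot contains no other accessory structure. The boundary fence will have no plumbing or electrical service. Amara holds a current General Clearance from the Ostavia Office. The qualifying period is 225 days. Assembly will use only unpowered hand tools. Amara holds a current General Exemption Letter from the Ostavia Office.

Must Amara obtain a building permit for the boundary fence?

All of (a)'s requirements are met (a current General Exemption Letter is held; the lot has no other accessory structure; no windows face an adjoining lot). As to paragraphs (e)–(j): (e) is triggered (the reference index is 722, less than the 852 limit), but is displaced by (f): (f) operates against (e): a current Schedule B Certificate is held. (g) would limit (f) — the reportable unit count is 81, meeting the 73 threshold — but (h) sets (g) aside: (h) operates against (g): a current Tier E Exemption Letter is held. (i) would limit (h) — a current Tier 3 Certificate is held — but (j) sets (i) aside: (j) is triggered — a current Provisional Notice is held. So (a) applies.
Exception (b) is satisfied on its face — assessed value is $142,000, under the $158,500 limit; there is no plumbing or electrical service. However, paragraph (k) must be considered: (k) operates — the lot is in a historic district. (b) is therefore removed.
Exception (c) does not apply: the structure's footprint is 225 sq ft, not under 205 sq ft.
Exception (d) requires that the structure is set back at least 3 metres from every lot line; but the rear setback is under 3 m, so (d) is unavailable.

No — exception (a) applies; Amara does not need a building permit.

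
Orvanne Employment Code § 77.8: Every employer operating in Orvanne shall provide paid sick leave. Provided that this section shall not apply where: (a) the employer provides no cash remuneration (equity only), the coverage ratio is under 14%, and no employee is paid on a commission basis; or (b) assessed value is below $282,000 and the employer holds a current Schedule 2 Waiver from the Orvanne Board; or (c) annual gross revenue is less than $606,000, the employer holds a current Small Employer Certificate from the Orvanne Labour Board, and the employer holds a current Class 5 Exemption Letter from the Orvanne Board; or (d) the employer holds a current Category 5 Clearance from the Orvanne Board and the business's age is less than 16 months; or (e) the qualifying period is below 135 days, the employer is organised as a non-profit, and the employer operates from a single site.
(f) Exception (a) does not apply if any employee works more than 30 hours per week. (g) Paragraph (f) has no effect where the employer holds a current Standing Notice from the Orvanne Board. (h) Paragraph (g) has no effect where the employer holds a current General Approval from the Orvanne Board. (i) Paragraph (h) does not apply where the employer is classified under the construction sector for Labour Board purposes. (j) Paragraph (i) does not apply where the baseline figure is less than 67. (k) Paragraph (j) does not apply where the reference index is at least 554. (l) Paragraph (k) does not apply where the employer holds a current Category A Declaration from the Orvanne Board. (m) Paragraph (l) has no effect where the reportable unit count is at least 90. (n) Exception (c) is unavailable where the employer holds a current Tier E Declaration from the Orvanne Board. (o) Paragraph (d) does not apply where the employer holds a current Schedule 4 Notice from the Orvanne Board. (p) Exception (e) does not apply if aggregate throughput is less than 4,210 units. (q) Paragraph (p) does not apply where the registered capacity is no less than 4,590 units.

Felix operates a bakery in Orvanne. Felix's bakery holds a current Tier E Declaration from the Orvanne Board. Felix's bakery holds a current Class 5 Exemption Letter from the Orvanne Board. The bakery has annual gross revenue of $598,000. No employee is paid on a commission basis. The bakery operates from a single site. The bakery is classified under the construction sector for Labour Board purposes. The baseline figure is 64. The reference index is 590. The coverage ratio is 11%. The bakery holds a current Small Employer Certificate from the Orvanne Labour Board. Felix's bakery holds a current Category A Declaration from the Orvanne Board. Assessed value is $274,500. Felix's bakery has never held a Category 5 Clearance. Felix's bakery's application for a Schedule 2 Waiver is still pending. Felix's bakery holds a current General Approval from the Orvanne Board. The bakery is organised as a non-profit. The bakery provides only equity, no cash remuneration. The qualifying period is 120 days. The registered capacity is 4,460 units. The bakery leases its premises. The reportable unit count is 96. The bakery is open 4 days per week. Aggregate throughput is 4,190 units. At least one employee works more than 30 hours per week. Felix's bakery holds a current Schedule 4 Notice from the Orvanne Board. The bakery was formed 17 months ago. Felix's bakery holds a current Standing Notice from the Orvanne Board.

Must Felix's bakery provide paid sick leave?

No — exception (a) applies; Felix's bakery is not required to provide paid sick leave.

Exception (a): remuneration is equity-only; the coverage ratio is 11%, under the 14% limit; no employee is paid on commission — every condition holds. As to paragraphs (f)–(m): (f) applies (at least one employee exceeds 30 hours/week), but is itself disapplied by (g): (g) operates against (f): a current Standing Notice is held. (h) would limit (g) — a current General Approval is held — but (i) sets (h) aside: (i) is triggered — the bakery is classified under the construction sector. (j) is triggered (the baseline figure is 64, less than the 67 limit), but yields to (k): (k) operates against (j): the reference index is 590, meeting the 554 threshold. (l) would limit (k) — a current Category A Declaration is held — but (m) sets (l) aside: (m) operates against (l): the reportable unit count is 96, meeting the 90 threshold. Exception (a) stands.
Exception (b) fails — the Schedule 2 Waiver is not current.
Exception (c) is satisfied on its face — annual gross revenue is $598,000, less than the $606,000 limit; a current Small Employer Certificate is held; a current Class 5 Exemption Letter is held. Turning to paragraph (n): (n) operates against (c): a current Tier E Declaration is held. Exception (c) does not apply.
Exception (d) requires that the employer holds a current Category 5 Clearance from the Orvanne Board; but no current Category 5 Clearance is held, so (d) is unavailable.
All of (e)'s requirements are met (the qualifying period is 120 days, below the 135 days limit; the employer is a non-profit; the employer operates from a single site). But: (p) operates against (e): aggregate throughput is 4,190 units, less than the 4,210 units limit. (q), which would lift (p), is not triggered — the registered capacity is 4,460 units, short of 4,590 units. So (e) is unavailable.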